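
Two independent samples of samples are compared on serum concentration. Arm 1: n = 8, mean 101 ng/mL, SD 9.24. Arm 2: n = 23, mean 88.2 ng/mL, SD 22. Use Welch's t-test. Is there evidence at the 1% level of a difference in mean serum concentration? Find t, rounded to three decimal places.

Let group 1 = arm 1, group 2 = arm 2. H0: μ_1 = μ_2; H1: μ_1 ≠ μ_2 (Welch's two-sample t-test, two-sided).
t = (x̄_1 − x̄_2)/√(s_1²/n_1 + s_2²/n_2) = (101 − 88.2)/√(9.24²/8 + 22²/23) = 2.273
Welch–Satterthwaite df ≈ 27.63
Two-sided p-value ≈ 0.0310
Since p ≈ 0.0310 > α = 0.01, fail to reject H0; the evidence is not statistically significant.

2.273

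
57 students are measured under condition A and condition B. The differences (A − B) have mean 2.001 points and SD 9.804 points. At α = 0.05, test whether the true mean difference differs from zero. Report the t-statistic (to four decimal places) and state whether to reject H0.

H0: μ_d = 0; H1: μ_d ≠ 0 (paired t-test on the differences, two-sided).
t = d̄/(s_d/√n) = 2.001/(9.804/√57) = 1.5409
df = n − 1 = 56
Two-sided p-value ≈ 0.129
Since p ≈ 0.129 > α = 0.05, fail to reject H0; the data do not provide sufficient evidence against H0.

t = 1.5409; fail to reject H0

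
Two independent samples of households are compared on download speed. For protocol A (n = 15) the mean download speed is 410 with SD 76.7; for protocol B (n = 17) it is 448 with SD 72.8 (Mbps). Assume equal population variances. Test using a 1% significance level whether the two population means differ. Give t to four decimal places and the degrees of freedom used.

t = -1.4371, df = 30

Let group 1 = protocol A, group 2 = protocol B. H0: μ_1 = μ_2; H1: μ_1 ≠ μ_2 (two-sample pooled-variance t-test, two-sided).
s_p² = [(15−1)·76.7² + (17−1)·72.8²]/(15+17−2) = 5571.93
t = (410 − 448)/√[5571.93·(1/15 + 1/17)] = -1.4371
df = n₁ + n₂ − 2 = 30
Two-sided p-value ≈ 0.1610
Since p ≈ 0.1610 > α = 0.01, fail to reject H0; the data do not provide sufficient evidence against H0.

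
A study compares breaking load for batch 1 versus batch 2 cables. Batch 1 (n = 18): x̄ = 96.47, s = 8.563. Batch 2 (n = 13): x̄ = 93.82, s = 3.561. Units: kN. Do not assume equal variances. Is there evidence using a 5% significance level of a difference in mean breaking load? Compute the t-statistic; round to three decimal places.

1.179

Let group 1 = batch 1, group 2 = batch 2. H0: μ_1 = μ_2; H1: μ_1 ≠ μ_2 (Welch's two-sample t-test, two-sided).
t = (x̄_1 − x̄_2)/√(s_1²/n_1 + s_2²/n_2) = (96.47 − 93.82)/√(8.563²/18 + 3.561²/13) = 1.179
Welch–Satterthwaite df ≈ 24.15
Two-sided p-value ≈ 0.250
Since p ≈ 0.250 > α = 0.05, fail to reject H0; the data do not provide sufficient evidence against H0.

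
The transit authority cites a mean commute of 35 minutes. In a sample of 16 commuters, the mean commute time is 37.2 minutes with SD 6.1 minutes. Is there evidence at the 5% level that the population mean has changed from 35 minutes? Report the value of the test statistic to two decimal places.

1.44

H0: μ = 35; H1: μ ≠ 35 (one-sample t-test, two-sided).
t = (x̄ − μ₀)/(s/√n) = (37.2 − 35)/(6.1/√16) = 1.44
df = n − 1 = 15
Two-sided p-value ≈ 0.170
Since p ≈ 0.170 > α = 0.05, fail to reject H0; the data do not provide sufficient evidence against H0.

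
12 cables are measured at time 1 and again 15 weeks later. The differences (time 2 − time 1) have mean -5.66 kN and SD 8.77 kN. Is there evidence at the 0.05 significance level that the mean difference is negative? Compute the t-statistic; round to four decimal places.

-2.2357

H0: μ_d = 0; H1: μ_d < 0 (paired t-test on the differences, left-tailed).
t = d̄/(s_d/√n) = -5.66/(8.77/√12) = -2.2357
df = n − 1 = 11
p-value = P(T ≤ -2.2357) ≈ 0.024
Since p ≈ 0.024 < α = 0.05, reject H0; the data support H1.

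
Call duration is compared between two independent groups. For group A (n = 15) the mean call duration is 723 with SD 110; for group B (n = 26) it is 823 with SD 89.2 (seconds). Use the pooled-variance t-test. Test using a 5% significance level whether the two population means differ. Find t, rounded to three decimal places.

Let group 1 = group A, group 2 = group B. H0: μ_1 = μ_2; H1: μ_1 ≠ μ_2 (two-sample pooled-variance t-test, two-sided).
s_p² = [(15−1)·110² + (26−1)·89.2²]/(15+26−2) = 9444
t = (723 − 823)/√[9444·(1/15 + 1/26)] = -3.174
df = n₁ + n₂ − 2 = 39
Two-sided p-value ≈ 0.003
Since p ≈ 0.003 < α = 0.05, reject H0; the data support H1.

-3.174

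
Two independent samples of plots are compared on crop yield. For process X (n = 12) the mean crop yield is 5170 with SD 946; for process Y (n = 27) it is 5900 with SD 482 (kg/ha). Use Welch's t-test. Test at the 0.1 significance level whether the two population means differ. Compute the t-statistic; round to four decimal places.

-2.5311

Let group 1 = process X, group 2 = process Y. H0: μ_1 = μ_2; H1: μ_1 ≠ μ_2 (Welch's two-sample t-test, two-sided).
t = (x̄_1 − x̄_2)/√(s_1²/n_1 + s_2²/n_2) = (5170 − 5900)/√(946²/12 + 482²/27) = -2.5311
Welch–Satterthwaite df ≈ 13.61
Two-sided p-value ≈ 0.024
Since p ≈ 0.024 < α = 0.1, reject H0; the data support H1.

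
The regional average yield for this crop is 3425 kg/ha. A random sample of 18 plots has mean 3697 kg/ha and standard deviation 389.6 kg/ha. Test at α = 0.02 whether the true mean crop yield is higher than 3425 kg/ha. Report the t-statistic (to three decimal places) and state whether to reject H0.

H0: μ = 3425; H1: μ > 3425 (one-sample t-test, right-tailed).
t = (x̄ − μ₀)/(s/√n) = (3697 − 3425)/(389.6/√18) = 2.962
df = n − 1 = 17
p-value = P(T ≥ 2.962) ≈ 0.004
Since p ≈ 0.004 < α = 0.02, reject H0; the evidence is statistically significant.

t = 2.962; reject H0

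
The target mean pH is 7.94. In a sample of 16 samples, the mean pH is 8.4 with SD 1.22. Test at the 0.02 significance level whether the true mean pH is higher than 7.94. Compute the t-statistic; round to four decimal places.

1.5082

H0: μ = 7.94; H1: μ > 7.94 (one-sample t-test, right-tailed).
t = (x̄ − μ₀)/(s/√n) = (8.4 − 7.94)/(1.22/√16) = 1.5082
df = n − 1 = 15
p-value = P(T ≥ 1.5082) ≈ 0.0761
Since p ≈ 0.0761 > α = 0.02, fail to reject H0; the data do not provide sufficient evidence against H0.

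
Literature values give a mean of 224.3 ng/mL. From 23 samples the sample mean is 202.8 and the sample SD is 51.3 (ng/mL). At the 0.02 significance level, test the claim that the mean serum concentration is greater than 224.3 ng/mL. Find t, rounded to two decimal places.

-2.01

H0: μ = 224.3; H1: μ > 224.3 (one-sample t-test, right-tailed).
t = (x̄ − μ₀)/(s/√n) = (202.8 − 224.3)/(51.3/√23) = -2.01
df = n − 1 = 22
p-value = P(T ≥ -2.01) ≈ 0.972
Since p ≈ 0.972 > α = 0.02, fail to reject H0; the evidence is not statistically significant.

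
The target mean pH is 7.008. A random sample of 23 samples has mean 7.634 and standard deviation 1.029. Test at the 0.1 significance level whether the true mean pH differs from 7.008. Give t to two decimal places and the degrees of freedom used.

t = 2.92, df = 22

H0: μ = 7.008; H1: μ ≠ 7.008 (one-sample t-test, two-sided).
t = (x̄ − μ₀)/(s/√n) = (7.634 − 7.008)/(1.029/√23) = 2.92
df = n − 1 = 22
Two-sided p-value ≈ 0.008
Since p ≈ 0.008 < α = 0.1, reject H0; the data support H1.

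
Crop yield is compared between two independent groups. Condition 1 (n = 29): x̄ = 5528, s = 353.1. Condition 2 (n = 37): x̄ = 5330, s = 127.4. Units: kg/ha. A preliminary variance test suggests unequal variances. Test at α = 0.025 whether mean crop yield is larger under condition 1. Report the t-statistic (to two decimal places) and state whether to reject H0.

t = 2.88; reject H0

Let group 1 = condition 1, group 2 = condition 2. H0: μ_1 = μ_2; H1: μ_1 > μ_2 (Welch's two-sample t-test, right-tailed).
t = (x̄_1 − x̄_2)/√(s_1²/n_1 + s_2²/n_2) = (5528 − 5330)/√(353.1²/29 + 127.4²/37) = 2.88
Welch–Satterthwaite df ≈ 33.73
p-value = P(T ≥ 2.88) ≈ 0.003
Since p ≈ 0.003 < α = 0.025, reject H0; the evidence is statistically significant.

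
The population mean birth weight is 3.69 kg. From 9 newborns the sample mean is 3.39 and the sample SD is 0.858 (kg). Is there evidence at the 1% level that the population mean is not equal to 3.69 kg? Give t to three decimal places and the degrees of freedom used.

H0: μ = 3.69; H1: μ ≠ 3.69 (one-sample t-test, two-sided).
t = (x̄ − μ₀)/(s/√n) = (3.39 − 3.69)/(0.858/√9) = -1.049
df = n − 1 = 8
Two-sided p-value ≈ 0.325
Since p ≈ 0.325 > α = 0.01, fail to reject H0; the data do not provide sufficient evidence against H0.

t = -1.049, df = 8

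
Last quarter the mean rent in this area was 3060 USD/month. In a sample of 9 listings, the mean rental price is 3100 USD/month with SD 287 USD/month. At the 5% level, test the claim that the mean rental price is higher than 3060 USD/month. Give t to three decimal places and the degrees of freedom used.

H0: μ = 3060; H1: μ > 3060 (one-sample t-test, right-tailed).
t = (x̄ − μ₀)/(s/√n) = (3100 − 3060)/(287/√9) = 0.418
df = n − 1 = 8
p-value = P(T ≥ 0.418) ≈ 0.3434
Since p ≈ 0.3434 > α = 0.05, fail to reject H0; the evidence is not statistically significant.

t = 0.418, df = 8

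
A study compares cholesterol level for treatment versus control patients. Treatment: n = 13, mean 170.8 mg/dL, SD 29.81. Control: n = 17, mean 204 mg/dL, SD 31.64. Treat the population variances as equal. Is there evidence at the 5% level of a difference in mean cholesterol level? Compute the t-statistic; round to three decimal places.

-2.919

Let group 1 = treatment, group 2 = control. H0: μ_1 = μ_2; H1: μ_1 ≠ μ_2 (two-sample pooled-variance t-test, two-sided).
s_p² = [(13−1)·29.81² + (17−1)·31.64²]/(13+17−2) = 952.895
t = (170.8 − 204)/√[952.895·(1/13 + 1/17)] = -2.919
df = n₁ + n₂ − 2 = 28
Two-sided p-value ≈ 0.0069
Since p ≈ 0.0069 < α = 0.05, reject H0; the evidence is statistically significant.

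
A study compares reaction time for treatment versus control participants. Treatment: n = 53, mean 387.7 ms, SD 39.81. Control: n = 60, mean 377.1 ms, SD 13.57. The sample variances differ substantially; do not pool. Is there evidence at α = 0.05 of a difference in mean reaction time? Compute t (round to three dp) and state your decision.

t = 1.846; fail to reject H0

Let group 1 = treatment, group 2 = control. H0: μ_1 = μ_2; H1: μ_1 ≠ μ_2 (Welch's two-sample t-test, two-sided).
t = (x̄_1 − x̄_2)/√(s_1²/n_1 + s_2²/n_2) = (387.7 − 377.1)/√(39.81²/53 + 13.57²/60) = 1.846
Welch–Satterthwaite df ≈ 62.64
Two-sided p-value ≈ 0.0696
Since p ≈ 0.0696 > α = 0.05, fail to reject H0; the data do not provide sufficient evidence against H0.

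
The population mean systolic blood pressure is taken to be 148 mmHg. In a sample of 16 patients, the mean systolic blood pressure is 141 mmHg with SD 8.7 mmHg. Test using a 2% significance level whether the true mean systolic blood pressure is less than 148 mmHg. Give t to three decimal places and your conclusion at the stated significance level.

t = -3.218; reject H0

H0: μ = 148; H1: μ < 148 (one-sample t-test, left-tailed).
t = (x̄ − μ₀)/(s/√n) = (141 − 148)/(8.7/√16) = -3.218
df = n − 1 = 15
p-value = P(T ≤ -3.218) ≈ 0.0029
Since p ≈ 0.0029 < α = 0.02, reject H0; the evidence is statistically significant.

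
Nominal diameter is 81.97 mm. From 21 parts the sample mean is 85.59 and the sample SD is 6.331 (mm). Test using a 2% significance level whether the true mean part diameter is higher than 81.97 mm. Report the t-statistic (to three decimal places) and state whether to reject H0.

H0: μ = 81.97; H1: μ > 81.97 (one-sample t-test, right-tailed).
t = (x̄ − μ₀)/(s/√n) = (85.59 − 81.97)/(6.331/√21) = 2.620
df = n − 1 = 20
p-value = P(T ≥ 2.620) ≈ 0.008
Since p ≈ 0.008 < α = 0.02, reject H0; the evidence is statistically significant.

t = 2.620; reject H0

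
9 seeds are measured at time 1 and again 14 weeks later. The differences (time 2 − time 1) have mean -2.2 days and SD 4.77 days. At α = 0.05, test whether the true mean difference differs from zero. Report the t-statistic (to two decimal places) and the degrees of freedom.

t = -1.38, df = 8

H0: μ_d = 0; H1: μ_d ≠ 0 (paired t-test on the differences, two-sided).
t = d̄/(s_d/√n) = -2.2/(4.77/√9) = -1.38
df = n − 1 = 8
Two-sided p-value ≈ 0.2038
Since p ≈ 0.2038 > α = 0.05, fail to reject H0; the evidence is not statistically significant.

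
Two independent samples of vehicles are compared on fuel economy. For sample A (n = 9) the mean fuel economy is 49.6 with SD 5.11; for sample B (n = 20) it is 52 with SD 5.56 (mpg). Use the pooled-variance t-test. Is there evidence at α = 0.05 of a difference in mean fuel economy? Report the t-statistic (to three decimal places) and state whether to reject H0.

t = -1.101; fail to reject H0

Let group 1 = sample A, group 2 = sample B. H0: μ_1 = μ_2; H1: μ_1 ≠ μ_2 (two-sample pooled-variance t-test, two-sided).
s_p² = [(9−1)·5.11² + (20−1)·5.56²]/(9+20−2) = 29.4909
t = (49.6 − 52)/√[29.4909·(1/9 + 1/20)] = -1.101
df = n₁ + n₂ − 2 = 27
Two-sided p-value ≈ 0.2806
Since p ≈ 0.2806 > α = 0.05, fail to reject H0; the data do not provide sufficient evidence against H0.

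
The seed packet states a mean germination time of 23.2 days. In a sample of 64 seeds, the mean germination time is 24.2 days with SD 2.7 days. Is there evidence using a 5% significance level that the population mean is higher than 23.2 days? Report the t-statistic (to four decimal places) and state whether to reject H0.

t = 2.9630; reject H0

H0: μ = 23.2; H1: μ > 23.2 (one-sample t-test, right-tailed).
t = (x̄ − μ₀)/(s/√n) = (24.2 − 23.2)/(2.7/√64) = 2.9630
df = n − 1 = 63
p-value = P(T ≥ 2.9630) ≈ 0.0021
Since p ≈ 0.0021 < α = 0.05, reject H0; the evidence is statistically significant.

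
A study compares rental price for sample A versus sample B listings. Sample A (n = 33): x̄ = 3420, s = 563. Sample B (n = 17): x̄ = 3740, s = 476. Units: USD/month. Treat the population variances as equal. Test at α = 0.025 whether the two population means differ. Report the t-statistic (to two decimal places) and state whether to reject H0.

Let group 1 = sample A, group 2 = sample B. H0: μ_1 = μ_2; H1: μ_1 ≠ μ_2 (two-sample pooled-variance t-test, two-sided).
s_p² = [(33−1)·563² + (17−1)·476²]/(33+17−2) = 286838
t = (3420 − 3740)/√[286838·(1/33 + 1/17)] = -2.00
df = n₁ + n₂ − 2 = 48
Two-sided p-value ≈ 0.051
Since p ≈ 0.051 > α = 0.025, fail to reject H0; the evidence is not statistically significant.

t = -2.00; fail to reject H0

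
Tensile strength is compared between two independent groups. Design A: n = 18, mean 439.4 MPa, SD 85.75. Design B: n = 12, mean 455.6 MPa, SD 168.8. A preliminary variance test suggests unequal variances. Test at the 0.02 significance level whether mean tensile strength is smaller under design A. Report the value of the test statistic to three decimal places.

Let group 1 = design A, group 2 = design B. H0: μ_1 = μ_2; H1: μ_1 < μ_2 (Welch's two-sample t-test, left-tailed).
t = (x̄_1 − x̄_2)/√(s_1²/n_1 + s_2²/n_2) = (439.4 − 455.6)/√(85.75²/18 + 168.8²/12) = -0.307
Welch–Satterthwaite df ≈ 14.83
p-value = P(T ≤ -0.307) ≈ 0.3815
Since p ≈ 0.3815 > α = 0.02, fail to reject H0; the evidence is not statistically significant.

-0.307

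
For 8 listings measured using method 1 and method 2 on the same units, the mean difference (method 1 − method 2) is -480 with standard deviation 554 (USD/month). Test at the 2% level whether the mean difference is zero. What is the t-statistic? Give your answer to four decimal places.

H0: μ_d = 0; H1: μ_d ≠ 0 (paired t-test on the differences, two-sided).
t = d̄/(s_d/√n) = -480/(554/√8) = -2.4506
df = n − 1 = 7
Two-sided p-value ≈ 0.0441
Since p ≈ 0.0441 > α = 0.02, fail to reject H0; the evidence is not statistically significant.

-2.4506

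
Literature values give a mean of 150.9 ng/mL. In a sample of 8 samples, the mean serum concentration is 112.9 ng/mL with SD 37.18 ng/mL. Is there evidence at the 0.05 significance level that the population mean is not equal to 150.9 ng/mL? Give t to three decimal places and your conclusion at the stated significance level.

H0: μ = 150.9; H1: μ ≠ 150.9 (one-sample t-test, two-sided).
t = (x̄ − μ₀)/(s/√n) = (112.9 − 150.9)/(37.18/√8) = -2.891
df = n − 1 = 7
Two-sided p-value ≈ 0.0233
Since p ≈ 0.0233 < α = 0.05, reject H0; the evidence is statistically significant.

t = -2.891; reject H0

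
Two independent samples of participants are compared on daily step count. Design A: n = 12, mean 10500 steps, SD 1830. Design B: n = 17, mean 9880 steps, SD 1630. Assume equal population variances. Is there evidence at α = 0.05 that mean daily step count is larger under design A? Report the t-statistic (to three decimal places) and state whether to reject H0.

Let group 1 = design A, group 2 = design B. H0: μ_1 = μ_2; H1: μ_1 > μ_2 (two-sample pooled-variance t-test, right-tailed).
s_p² = [(12−1)·1830² + (17−1)·1630²]/(12+17−2) = 2938830
t = (10500 − 9880)/√[2938830·(1/12 + 1/17)] = 0.959
df = n₁ + n₂ − 2 = 27
p-value = P(T ≥ 0.959) ≈ 0.173
Since p ≈ 0.173 > α = 0.05, fail to reject H0; the evidence is not statistically significant.

t = 0.959; fail to reject H0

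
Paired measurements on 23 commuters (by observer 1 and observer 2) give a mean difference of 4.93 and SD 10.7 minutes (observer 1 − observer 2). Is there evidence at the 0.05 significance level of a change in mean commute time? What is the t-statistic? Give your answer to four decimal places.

H0: μ_d = 0; H1: μ_d ≠ 0 (paired t-test on the differences, two-sided).
t = d̄/(s_d/√n) = 4.93/(10.7/√23) = 2.2097
df = n − 1 = 22
Two-sided p-value ≈ 0.0378
Since p ≈ 0.0378 < α = 0.05, reject H0; the data support H1.

2.2097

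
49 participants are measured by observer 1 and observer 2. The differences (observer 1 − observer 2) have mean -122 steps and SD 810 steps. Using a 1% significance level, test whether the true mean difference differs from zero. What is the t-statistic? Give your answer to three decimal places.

-1.054

H0: μ_d = 0; H1: μ_d ≠ 0 (paired t-test on the differences, two-sided).
t = d̄/(s_d/√n) = -122/(810/√49) = -1.054
df = n − 1 = 48
Two-sided p-value ≈ 0.2970
Since p ≈ 0.2970 > α = 0.01, fail to reject H0; the evidence is not statistically significant.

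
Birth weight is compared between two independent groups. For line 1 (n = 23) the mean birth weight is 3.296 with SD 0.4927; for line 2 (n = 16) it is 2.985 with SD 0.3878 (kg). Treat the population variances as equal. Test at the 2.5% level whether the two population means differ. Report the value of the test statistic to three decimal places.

Let group 1 = line 1, group 2 = line 2. H0: μ_1 = μ_2; H1: μ_1 ≠ μ_2 (two-sample pooled-variance t-test, two-sided).
s_p² = [(23−1)·0.4927² + (16−1)·0.3878²]/(23+16−2) = 0.205308
t = (3.296 − 2.985)/√[0.205308·(1/23 + 1/16)] = 2.108
df = n₁ + n₂ − 2 = 37
Two-sided p-value ≈ 0.042
Since p ≈ 0.042 > α = 0.025, fail to reject H0; the evidence is not statistically significant.

2.108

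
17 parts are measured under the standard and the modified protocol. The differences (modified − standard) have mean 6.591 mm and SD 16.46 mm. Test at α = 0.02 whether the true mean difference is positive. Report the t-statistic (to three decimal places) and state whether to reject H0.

H0: μ_d = 0; H1: μ_d > 0 (paired t-test on the differences, right-tailed).
t = d̄/(s_d/√n) = 6.591/(16.46/√17) = 1.651
df = n − 1 = 16
p-value = P(T ≥ 1.651) ≈ 0.0591
Since p ≈ 0.0591 > α = 0.02, fail to reject H0; the evidence is not statistically significant.

t = 1.651; fail to reject H0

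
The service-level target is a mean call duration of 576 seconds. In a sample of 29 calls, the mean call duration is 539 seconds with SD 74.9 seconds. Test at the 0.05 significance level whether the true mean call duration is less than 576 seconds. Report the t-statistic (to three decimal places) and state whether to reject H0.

t = -2.660; reject H0

H0: μ = 576; H1: μ < 576 (one-sample t-test, left-tailed).
t = (x̄ − μ₀)/(s/√n) = (539 − 576)/(74.9/√29) = -2.660
df = n − 1 = 28
p-value = P(T ≤ -2.660) ≈ 0.0064
Since p ≈ 0.0064 < α = 0.05, reject H0; the evidence is statistically significant.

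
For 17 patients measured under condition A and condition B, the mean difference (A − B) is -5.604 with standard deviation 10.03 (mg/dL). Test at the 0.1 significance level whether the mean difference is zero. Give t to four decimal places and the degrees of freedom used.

H0: μ_d = 0; H1: μ_d ≠ 0 (paired t-test on the differences, two-sided).
t = d̄/(s_d/√n) = -5.604/(10.03/√17) = -2.3037
df = n − 1 = 16
Two-sided p-value ≈ 0.035
Since p ≈ 0.035 < α = 0.1, reject H0; the evidence is statistically significant.

t = -2.3037, df = 16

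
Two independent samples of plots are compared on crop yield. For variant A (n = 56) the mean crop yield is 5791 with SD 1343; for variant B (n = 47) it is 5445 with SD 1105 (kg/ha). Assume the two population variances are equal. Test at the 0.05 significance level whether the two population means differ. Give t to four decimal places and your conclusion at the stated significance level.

Let group 1 = variant A, group 2 = variant B. H0: μ_1 = μ_2; H1: μ_1 ≠ μ_2 (two-sample pooled-variance t-test, two-sided).
s_p² = [(56−1)·1343² + (47−1)·1105²]/(56+47−2) = 1538300
t = (5791 − 5445)/√[1538300·(1/56 + 1/47)] = 1.4102
df = n₁ + n₂ − 2 = 101
Two-sided p-value ≈ 0.162
Since p ≈ 0.162 > α = 0.05, fail to reject H0; the evidence is not statistically significant.

t = 1.4102; fail to reject H0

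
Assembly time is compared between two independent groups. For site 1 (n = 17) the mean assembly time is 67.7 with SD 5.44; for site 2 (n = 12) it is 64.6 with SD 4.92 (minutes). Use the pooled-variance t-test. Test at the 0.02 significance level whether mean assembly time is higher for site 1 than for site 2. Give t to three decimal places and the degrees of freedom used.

Let group 1 = site 1, group 2 = site 2. H0: μ_1 = μ_2; H1: μ_1 > μ_2 (two-sample pooled-variance t-test, right-tailed).
s_p² = [(17−1)·5.44² + (12−1)·4.92²]/(17+12−2) = 27.3988
t = (67.7 − 64.6)/√[27.3988·(1/17 + 1/12)] = 1.571
df = n₁ + n₂ − 2 = 27
p-value = P(T ≥ 1.571) ≈ 0.064
Since p ≈ 0.064 > α = 0.02, fail to reject H0; the data do not provide sufficient evidence against H0.

t = 1.571, df = 27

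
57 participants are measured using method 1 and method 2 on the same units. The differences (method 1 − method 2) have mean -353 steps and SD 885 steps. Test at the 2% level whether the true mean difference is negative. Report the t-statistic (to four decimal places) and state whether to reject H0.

H0: μ_d = 0; H1: μ_d < 0 (paired t-test on the differences, left-tailed).
t = d̄/(s_d/√n) = -353/(885/√57) = -3.0114
df = n − 1 = 56
p-value = P(T ≤ -3.0114) ≈ 0.0019
Since p ≈ 0.0019 < α = 0.02, reject H0; the data support H1.

t = -3.0114; reject H0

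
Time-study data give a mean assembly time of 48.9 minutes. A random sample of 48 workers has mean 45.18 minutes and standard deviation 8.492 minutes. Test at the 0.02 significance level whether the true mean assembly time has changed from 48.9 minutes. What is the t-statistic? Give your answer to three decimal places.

H0: μ = 48.9; H1: μ ≠ 48.9 (one-sample t-test, two-sided).
t = (x̄ − μ₀)/(s/√n) = (45.18 − 48.9)/(8.492/√48) = -3.035
df = n − 1 = 47
Two-sided p-value ≈ 0.004
Since p ≈ 0.004 < α = 0.02, reject H0; the data support H1.

-3.035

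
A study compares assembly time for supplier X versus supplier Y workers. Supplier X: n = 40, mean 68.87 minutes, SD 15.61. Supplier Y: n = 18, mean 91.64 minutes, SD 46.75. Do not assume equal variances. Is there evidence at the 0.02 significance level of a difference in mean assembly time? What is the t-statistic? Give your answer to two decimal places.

Let group 1 = supplier X, group 2 = supplier Y. H0: μ_1 = μ_2; H1: μ_1 ≠ μ_2 (Welch's two-sample t-test, two-sided).
t = (x̄_1 − x̄_2)/√(s_1²/n_1 + s_2²/n_2) = (68.87 − 91.64)/√(15.61²/40 + 46.75²/18) = -2.02
Welch–Satterthwaite df ≈ 18.73
Two-sided p-value ≈ 0.0583
Since p ≈ 0.0583 > α = 0.02, fail to reject H0; the data do not provide sufficient evidence against H0.

-2.02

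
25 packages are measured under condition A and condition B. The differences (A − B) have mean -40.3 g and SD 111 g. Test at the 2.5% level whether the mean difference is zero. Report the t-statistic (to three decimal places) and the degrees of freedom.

H0: μ_d = 0; H1: μ_d ≠ 0 (paired t-test on the differences, two-sided).
t = d̄/(s_d/√n) = -40.3/(111/√25) = -1.815
df = n − 1 = 24
Two-sided p-value ≈ 0.082
Since p ≈ 0.082 > α = 0.025, fail to reject H0; the evidence is not statistically significant.

t = -1.815, df = 24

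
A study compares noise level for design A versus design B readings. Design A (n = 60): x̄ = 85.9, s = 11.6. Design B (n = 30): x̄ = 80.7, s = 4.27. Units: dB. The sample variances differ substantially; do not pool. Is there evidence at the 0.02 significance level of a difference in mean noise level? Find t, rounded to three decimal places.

3.080

Let group 1 = design A, group 2 = design B. H0: μ_1 = μ_2; H1: μ_1 ≠ μ_2 (Welch's two-sample t-test, two-sided).
t = (x̄_1 − x̄_2)/√(s_1²/n_1 + s_2²/n_2) = (85.9 − 80.7)/√(11.6²/60 + 4.27²/30) = 3.080
Welch–Satterthwaite df ≈ 82.92
Two-sided p-value ≈ 0.0028
Since p ≈ 0.0028 < α = 0.02, reject H0; the data support H1.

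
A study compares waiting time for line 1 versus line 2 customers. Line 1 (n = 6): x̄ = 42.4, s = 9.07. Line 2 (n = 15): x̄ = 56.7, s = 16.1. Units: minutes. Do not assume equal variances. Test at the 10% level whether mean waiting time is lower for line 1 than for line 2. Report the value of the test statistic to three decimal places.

-2.569

Let group 1 = line 1, group 2 = line 2. H0: μ_1 = μ_2; H1: μ_1 < μ_2 (Welch's two-sample t-test, left-tailed).
t = (x̄_1 − x̄_2)/√(s_1²/n_1 + s_2²/n_2) = (42.4 − 56.7)/√(9.07²/6 + 16.1²/15) = -2.569
Welch–Satterthwaite df ≈ 16.30
p-value = P(T ≤ -2.569) ≈ 0.010
Since p ≈ 0.010 < α = 0.1, reject H0; the evidence is statistically significant.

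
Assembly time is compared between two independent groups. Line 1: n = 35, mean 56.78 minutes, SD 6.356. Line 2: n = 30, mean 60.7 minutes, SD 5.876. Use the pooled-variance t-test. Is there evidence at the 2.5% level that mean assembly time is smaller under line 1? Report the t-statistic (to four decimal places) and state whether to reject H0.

Let group 1 = line 1, group 2 = line 2. H0: μ_1 = μ_2; H1: μ_1 < μ_2 (two-sample pooled-variance t-test, left-tailed).
s_p² = [(35−1)·6.356² + (30−1)·5.876²]/(35+30−2) = 37.696
t = (56.78 − 60.7)/√[37.696·(1/35 + 1/30)] = -2.5661
df = n₁ + n₂ − 2 = 63
p-value = P(T ≤ -2.5661) ≈ 0.006
Since p ≈ 0.006 < α = 0.025, reject H0; the evidence is statistically significant.

t = -2.5661; reject H0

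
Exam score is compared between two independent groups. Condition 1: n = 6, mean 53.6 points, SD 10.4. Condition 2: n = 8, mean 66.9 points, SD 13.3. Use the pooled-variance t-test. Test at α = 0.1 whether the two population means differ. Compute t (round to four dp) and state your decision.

Let group 1 = condition 1, group 2 = condition 2. H0: μ_1 = μ_2; H1: μ_1 ≠ μ_2 (two-sample pooled-variance t-test, two-sided).
s_p² = [(6−1)·10.4² + (8−1)·13.3²]/(6+8−2) = 148.253
t = (53.6 − 66.9)/√[148.253·(1/6 + 1/8)] = -2.0226
df = n₁ + n₂ − 2 = 12
Two-sided p-value ≈ 0.0660
Since p ≈ 0.0660 < α = 0.1, reject H0; the data support H1.

t = -2.0226; reject H0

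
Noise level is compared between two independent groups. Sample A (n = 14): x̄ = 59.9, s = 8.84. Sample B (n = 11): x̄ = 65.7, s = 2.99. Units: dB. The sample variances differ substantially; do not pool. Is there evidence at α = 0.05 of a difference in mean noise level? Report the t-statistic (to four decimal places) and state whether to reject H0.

t = -2.2936; reject H0

Let group 1 = sample A, group 2 = sample B. H0: μ_1 = μ_2; H1: μ_1 ≠ μ_2 (Welch's two-sample t-test, two-sided).
t = (x̄_1 − x̄_2)/√(s_1²/n_1 + s_2²/n_2) = (59.9 − 65.7)/√(8.84²/14 + 2.99²/11) = -2.2936
Welch–Satterthwaite df ≈ 16.60
Two-sided p-value ≈ 0.035
Since p ≈ 0.035 < α = 0.05, reject H0; the evidence is statistically significant.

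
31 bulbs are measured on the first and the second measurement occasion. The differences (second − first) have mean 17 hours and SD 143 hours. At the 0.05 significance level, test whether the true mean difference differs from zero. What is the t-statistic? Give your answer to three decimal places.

H0: μ_d = 0; H1: μ_d ≠ 0 (paired t-test on the differences, two-sided).
t = d̄/(s_d/√n) = 17/(143/√31) = 0.662
df = n − 1 = 30
Two-sided p-value ≈ 0.513
Since p ≈ 0.513 > α = 0.05, fail to reject H0; the data do not provide sufficient evidence against H0.

0.662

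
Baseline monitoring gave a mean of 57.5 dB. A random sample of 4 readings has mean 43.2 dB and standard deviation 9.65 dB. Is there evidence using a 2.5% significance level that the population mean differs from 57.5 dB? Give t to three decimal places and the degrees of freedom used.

t = -2.964, df = 3

H0: μ = 57.5; H1: μ ≠ 57.5 (one-sample t-test, two-sided).
t = (x̄ − μ₀)/(s/√n) = (43.2 − 57.5)/(9.65/√4) = -2.964
df = n − 1 = 3
Two-sided p-value ≈ 0.059
Since p ≈ 0.059 > α = 0.025, fail to reject H0; the evidence is not statistically significant.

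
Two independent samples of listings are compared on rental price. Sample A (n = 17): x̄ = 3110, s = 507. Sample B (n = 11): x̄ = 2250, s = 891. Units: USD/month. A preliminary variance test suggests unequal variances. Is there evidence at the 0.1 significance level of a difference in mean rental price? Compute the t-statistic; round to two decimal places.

Let group 1 = sample A, group 2 = sample B. H0: μ_1 = μ_2; H1: μ_1 ≠ μ_2 (Welch's two-sample t-test, two-sided).
t = (x̄_1 − x̄_2)/√(s_1²/n_1 + s_2²/n_2) = (3110 − 2250)/√(507²/17 + 891²/11) = 2.91
Welch–Satterthwaite df ≈ 14.24
Two-sided p-value ≈ 0.011
Since p ≈ 0.011 < α = 0.1, reject H0; the evidence is statistically significant.

2.91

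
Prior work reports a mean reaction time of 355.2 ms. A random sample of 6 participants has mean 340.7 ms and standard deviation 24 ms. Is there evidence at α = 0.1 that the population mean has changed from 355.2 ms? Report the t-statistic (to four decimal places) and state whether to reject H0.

H0: μ = 355.2; H1: μ ≠ 355.2 (one-sample t-test, two-sided).
t = (x̄ − μ₀)/(s/√n) = (340.7 − 355.2)/(24/√6) = -1.4799
df = n − 1 = 5
Two-sided p-value ≈ 0.199
Since p ≈ 0.199 > α = 0.1, fail to reject H0; the evidence is not statistically significant.

t = -1.4799; fail to reject H0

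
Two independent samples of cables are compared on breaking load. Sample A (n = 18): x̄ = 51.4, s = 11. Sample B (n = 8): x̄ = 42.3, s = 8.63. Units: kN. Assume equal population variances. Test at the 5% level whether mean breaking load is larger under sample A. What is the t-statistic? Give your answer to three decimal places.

Let group 1 = sample A, group 2 = sample B. H0: μ_1 = μ_2; H1: μ_1 > μ_2 (two-sample pooled-variance t-test, right-tailed).
s_p² = [(18−1)·11² + (8−1)·8.63²]/(18+8−2) = 107.431
t = (51.4 − 42.3)/√[107.431·(1/18 + 1/8)] = 2.066
df = n₁ + n₂ − 2 = 24
p-value = P(T ≥ 2.066) ≈ 0.025
Since p ≈ 0.025 < α = 0.05, reject H0; the evidence is statistically significant.

2.066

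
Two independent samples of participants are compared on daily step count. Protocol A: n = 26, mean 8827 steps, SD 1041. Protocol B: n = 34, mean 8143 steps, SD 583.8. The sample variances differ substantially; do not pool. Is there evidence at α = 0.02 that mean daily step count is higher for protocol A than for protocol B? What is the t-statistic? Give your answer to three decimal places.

3.008

Let group 1 = protocol A, group 2 = protocol B. H0: μ_1 = μ_2; H1: μ_1 > μ_2 (Welch's two-sample t-test, right-tailed).
t = (x̄_1 − x̄_2)/√(s_1²/n_1 + s_2²/n_2) = (8827 − 8143)/√(1041²/26 + 583.8²/34) = 3.008
Welch–Satterthwaite df ≈ 36.86
p-value = P(T ≥ 3.008) ≈ 0.002
Since p ≈ 0.002 < α = 0.02, reject H0; the evidence is statistically significant.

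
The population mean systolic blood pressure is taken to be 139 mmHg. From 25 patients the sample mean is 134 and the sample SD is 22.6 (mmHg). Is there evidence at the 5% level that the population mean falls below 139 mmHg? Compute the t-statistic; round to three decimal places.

-1.106

H0: μ = 139; H1: μ < 139 (one-sample t-test, left-tailed).
t = (x̄ − μ₀)/(s/√n) = (134 − 139)/(22.6/√25) = -1.106
df = n − 1 = 24
p-value = P(T ≤ -1.106) ≈ 0.140
Since p ≈ 0.140 > α = 0.05, fail to reject H0; the evidence is not statistically significant.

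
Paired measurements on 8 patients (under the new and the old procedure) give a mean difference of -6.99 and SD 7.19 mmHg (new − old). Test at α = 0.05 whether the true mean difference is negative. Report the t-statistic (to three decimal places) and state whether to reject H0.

t = -2.750; reject H0

H0: μ_d = 0; H1: μ_d < 0 (paired t-test on the differences, left-tailed).
t = d̄/(s_d/√n) = -6.99/(7.19/√8) = -2.750
df = n − 1 = 7
p-value = P(T ≤ -2.750) ≈ 0.0143
Since p ≈ 0.0143 < α = 0.05, reject H0; the data support H1.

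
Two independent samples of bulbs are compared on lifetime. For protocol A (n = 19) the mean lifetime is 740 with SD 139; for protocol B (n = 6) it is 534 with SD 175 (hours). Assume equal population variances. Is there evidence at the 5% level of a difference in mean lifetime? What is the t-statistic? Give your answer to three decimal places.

2.981

Let group 1 = protocol A, group 2 = protocol B. H0: μ_1 = μ_2; H1: μ_1 ≠ μ_2 (two-sample pooled-variance t-test, two-sided).
s_p² = [(19−1)·139² + (6−1)·175²]/(19+6−2) = 21778.4
t = (740 − 534)/√[21778.4·(1/19 + 1/6)] = 2.981
df = n₁ + n₂ − 2 = 23
Two-sided p-value ≈ 0.007
Since p ≈ 0.007 < α = 0.05, reject H0; the data support H1.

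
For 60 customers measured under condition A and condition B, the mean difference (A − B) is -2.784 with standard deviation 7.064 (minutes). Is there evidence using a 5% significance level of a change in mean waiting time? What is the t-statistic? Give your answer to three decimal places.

H0: μ_d = 0; H1: μ_d ≠ 0 (paired t-test on the differences, two-sided).
t = d̄/(s_d/√n) = -2.784/(7.064/√60) = -3.053
df = n − 1 = 59
Two-sided p-value ≈ 0.0034
Since p ≈ 0.0034 < α = 0.05, reject H0; the data support H1.

-3.053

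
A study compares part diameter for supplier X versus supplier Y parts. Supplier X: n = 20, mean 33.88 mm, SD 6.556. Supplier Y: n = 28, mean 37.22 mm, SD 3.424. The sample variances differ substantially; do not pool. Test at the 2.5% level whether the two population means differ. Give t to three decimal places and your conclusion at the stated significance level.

Let group 1 = supplier X, group 2 = supplier Y. H0: μ_1 = μ_2; H1: μ_1 ≠ μ_2 (Welch's two-sample t-test, two-sided).
t = (x̄_1 − x̄_2)/√(s_1²/n_1 + s_2²/n_2) = (33.88 − 37.22)/√(6.556²/20 + 3.424²/28) = -2.084
Welch–Satterthwaite df ≈ 26.42
Two-sided p-value ≈ 0.047
Since p ≈ 0.047 > α = 0.025, fail to reject H0; the data do not provide sufficient evidence against H0.

t = -2.084; fail to reject H0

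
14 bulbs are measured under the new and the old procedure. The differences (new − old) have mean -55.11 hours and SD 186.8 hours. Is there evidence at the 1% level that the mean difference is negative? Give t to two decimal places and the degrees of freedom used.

t = -1.10, df = 13

H0: μ_d = 0; H1: μ_d < 0 (paired t-test on the differences, left-tailed).
t = d̄/(s_d/√n) = -55.11/(186.8/√14) = -1.10
df = n − 1 = 13
p-value = P(T ≤ -1.10) ≈ 0.145
Since p ≈ 0.145 > α = 0.01, fail to reject H0; the evidence is not statistically significant.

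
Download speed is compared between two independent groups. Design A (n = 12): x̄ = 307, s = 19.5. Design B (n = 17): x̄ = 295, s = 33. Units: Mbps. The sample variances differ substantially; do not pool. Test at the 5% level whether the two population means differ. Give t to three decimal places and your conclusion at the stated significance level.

t = 1.226; fail to reject H0

Let group 1 = design A, group 2 = design B. H0: μ_1 = μ_2; H1: μ_1 ≠ μ_2 (Welch's two-sample t-test, two-sided).
t = (x̄_1 − x̄_2)/√(s_1²/n_1 + s_2²/n_2) = (307 − 295)/√(19.5²/12 + 33²/17) = 1.226
Welch–Satterthwaite df ≈ 26.36
Two-sided p-value ≈ 0.2309
Since p ≈ 0.2309 > α = 0.05, fail to reject H0; the data do not provide sufficient evidence against H0.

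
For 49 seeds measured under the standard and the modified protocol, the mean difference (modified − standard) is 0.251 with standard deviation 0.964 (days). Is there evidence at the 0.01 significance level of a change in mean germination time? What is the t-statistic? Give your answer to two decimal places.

1.82

H0: μ_d = 0; H1: μ_d ≠ 0 (paired t-test on the differences, two-sided).
t = d̄/(s_d/√n) = 0.251/(0.964/√49) = 1.82
df = n − 1 = 48
Two-sided p-value ≈ 0.075
Since p ≈ 0.075 > α = 0.01, fail to reject H0; the data do not provide sufficient evidence against H0.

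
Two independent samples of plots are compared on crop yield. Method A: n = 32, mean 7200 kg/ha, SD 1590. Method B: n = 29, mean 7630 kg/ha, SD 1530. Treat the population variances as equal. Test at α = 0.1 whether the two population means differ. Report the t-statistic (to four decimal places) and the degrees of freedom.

Let group 1 = method A, group 2 = method B. H0: μ_1 = μ_2; H1: μ_1 ≠ μ_2 (two-sample pooled-variance t-test, two-sided).
s_p² = [(32−1)·1590² + (29−1)·1530²]/(32+29−2) = 2439260
t = (7200 − 7630)/√[2439260·(1/32 + 1/29)] = -1.0739
df = n₁ + n₂ − 2 = 59
Two-sided p-value ≈ 0.2873
Since p ≈ 0.2873 > α = 0.1, fail to reject H0; the data do not provide sufficient evidence against H0.

t = -1.0739, df = 59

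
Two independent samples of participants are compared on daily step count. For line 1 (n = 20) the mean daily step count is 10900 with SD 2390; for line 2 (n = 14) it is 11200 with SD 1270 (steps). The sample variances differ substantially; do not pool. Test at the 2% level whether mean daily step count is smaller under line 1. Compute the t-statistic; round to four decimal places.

Let group 1 = line 1, group 2 = line 2. H0: μ_1 = μ_2; H1: μ_1 < μ_2 (Welch's two-sample t-test, left-tailed).
t = (x̄_1 − x̄_2)/√(s_1²/n_1 + s_2²/n_2) = (10900 − 11200)/√(2390²/20 + 1270²/14) = -0.4739
Welch–Satterthwaite df ≈ 30.23
p-value = P(T ≤ -0.4739) ≈ 0.320
Since p ≈ 0.320 > α = 0.02, fail to reject H0; the evidence is not statistically significant.

-0.4739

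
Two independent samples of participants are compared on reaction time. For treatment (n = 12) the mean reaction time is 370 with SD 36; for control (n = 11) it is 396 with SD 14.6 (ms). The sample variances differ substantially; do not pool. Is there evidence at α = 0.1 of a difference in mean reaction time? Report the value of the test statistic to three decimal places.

Let group 1 = treatment, group 2 = control. H0: μ_1 = μ_2; H1: μ_1 ≠ μ_2 (Welch's two-sample t-test, two-sided).
t = (x̄_1 − x̄_2)/√(s_1²/n_1 + s_2²/n_2) = (370 − 396)/√(36²/12 + 14.6²/11) = -2.304
Welch–Satterthwaite df ≈ 14.78
Two-sided p-value ≈ 0.0362
Since p ≈ 0.0362 < α = 0.1, reject H0; the data support H1.

-2.304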